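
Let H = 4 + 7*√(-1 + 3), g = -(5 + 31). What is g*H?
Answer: -144 - 252*√2 ≈ -500.38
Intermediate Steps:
g = -36 (g = -1*36 = -36)
H = 4 + 7*√2 ≈ 13.899
g*H = -36*(4 + 7*√2) = -144 - 252*√2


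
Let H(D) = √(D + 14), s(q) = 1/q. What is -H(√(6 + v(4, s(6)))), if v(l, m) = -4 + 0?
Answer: -√(14 + √2) ≈ -3.9261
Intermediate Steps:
v(l, m) = -4
H(D) = √(14 + D)
-H(√(6 + v(4, s(6)))) = -√(14 + √(6 - 4)) = -√(14 + √2)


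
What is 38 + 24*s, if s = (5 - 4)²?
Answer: 62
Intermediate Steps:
s = 1 (s = 1² = 1)
38 + 24*s = 38 + 24*1 = 38 + 24 = 62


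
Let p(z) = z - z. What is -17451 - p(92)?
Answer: -17451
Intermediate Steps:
p(z) = 0
-17451 - p(92) = -17451 - 1*0 = -17451 + 0 = -17451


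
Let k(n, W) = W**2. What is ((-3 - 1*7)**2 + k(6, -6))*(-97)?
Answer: -13192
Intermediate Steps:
((-3 - 1*7)**2 + k(6, -6))*(-97) = ((-3 - 1*7)**2 + (-6)**2)*(-97) = ((-3 - 7)**2 + 36)*(-97) = ((-10)**2 + 36)*(-97) = (100 + 36)*(-97) = 136*(-97) = -13192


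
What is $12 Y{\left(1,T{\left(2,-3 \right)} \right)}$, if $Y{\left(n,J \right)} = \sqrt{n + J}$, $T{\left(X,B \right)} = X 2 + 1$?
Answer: $12 \sqrt{6} \approx 29.394$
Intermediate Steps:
$T{\left(X,B \right)} = 1 + 2 X$ ($T{\left(X,B \right)} = 2 X + 1 = 1 + 2 X$)
$Y{\left(n,J \right)} = \sqrt{J + n}$
$12 Y{\left(1,T{\left(2,-3 \right)} \right)} = 12 \sqrt{\left(1 + 2 \cdot 2\right) + 1} = 12 \sqrt{\left(1 + 4\right) + 1} = 12 \sqrt{5 + 1} = 12 \sqrt{6}$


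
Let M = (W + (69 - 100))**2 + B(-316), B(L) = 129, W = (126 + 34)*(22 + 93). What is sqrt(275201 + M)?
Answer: sqrt(337695491) ≈ 18377.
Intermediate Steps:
W = 18400 (W = 160*115 = 18400)
M = 337420290 (M = (18400 + (69 - 100))**2 + 129 = (18400 - 31)**2 + 129 = 18369**2 + 129 = 337420161 + 129 = 337420290)
sqrt(275201 + M) = sqrt(275201 + 337420290) = sqrt(337695491)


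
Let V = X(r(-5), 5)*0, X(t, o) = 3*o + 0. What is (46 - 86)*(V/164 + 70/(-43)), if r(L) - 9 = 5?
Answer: 2800/43 ≈ 65.116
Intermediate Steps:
r(L) = 14 (r(L) = 9 + 5 = 14)
X(t, o) = 3*o
V = 0 (V = (3*5)*0 = 15*0 = 0)
(46 - 86)*(V/164 + 70/(-43)) = (46 - 86)*(0/164 + 70/(-43)) = -40*(0*(1/164) + 70*(-1/43)) = -40*(0 - 70/43) = -40*(-70/43) = 2800/43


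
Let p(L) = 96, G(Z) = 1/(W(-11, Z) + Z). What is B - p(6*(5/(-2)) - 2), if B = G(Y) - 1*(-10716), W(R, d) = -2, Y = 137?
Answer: 1433701/135 ≈ 10620.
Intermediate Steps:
G(Z) = 1/(-2 + Z)
B = 1446661/135 (B = 1/(-2 + 137) - 1*(-10716) = 1/135 + 10716 = 1446661/135 ≈ 10716.)
B - p(6*(5/(-2)) - 2) = 1446661/135 - 1*96 = 1446661/135 - 96 = 1433701/135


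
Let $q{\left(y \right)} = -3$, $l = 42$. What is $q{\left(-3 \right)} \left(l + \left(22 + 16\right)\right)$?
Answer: $-240$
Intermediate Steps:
$q{\left(-3 \right)} \left(l + \left(22 + 16\right)\right) = - 3 \left(42 + \left(22 + 16\right)\right) = - 3 \left(42 + 38\right) = \left(-3\right) 80 = -240$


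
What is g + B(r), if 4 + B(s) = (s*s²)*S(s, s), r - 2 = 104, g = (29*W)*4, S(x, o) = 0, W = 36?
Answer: 4172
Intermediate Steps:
g = 4176 (g = (29*36)*4 = 1044*4 = 4176)
r = 106 (r = 2 + 104 = 106)
B(s) = -4 (B(s) = -4 + (s*s²)*0 = -4 + s³*0 = -4 + 0 = -4)
g + B(r) = 4176 - 4 = 4172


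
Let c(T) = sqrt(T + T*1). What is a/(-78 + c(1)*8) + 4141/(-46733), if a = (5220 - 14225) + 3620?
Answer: 9802299097/139170874 + 10770*sqrt(2)/1489 ≈ 80.663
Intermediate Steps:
c(T) = sqrt(2)*sqrt(T) (c(T) = sqrt(T + T) = sqrt(2*T) = sqrt(2)*sqrt(T))
a = -5385 (a = -9005 + 3620 = -5385)
a/(-78 + c(1)*8) + 4141/(-46733) = -5385/(-78 + (sqrt(2)*sqrt(1))*8) + 4141/(-46733) = -5385/(-78 + (sqrt(2)*1)*8) + 4141*(-1/46733) = -5385/(-78 + sqrt(2)*8) - 4141/46733 = -5385/(-78 + 8*sqrt(2)) - 4141/46733 = -4141/46733 - 5385/(-78 + 8*sqrt(2))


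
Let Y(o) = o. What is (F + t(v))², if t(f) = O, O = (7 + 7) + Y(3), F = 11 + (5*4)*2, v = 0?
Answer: 4624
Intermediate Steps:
F = 51 (F = 11 + 20*2 = 11 + 40 = 51)
O = 17 (O = (7 + 7) + 3 = 14 + 3 = 17)
t(f) = 17
(F + t(v))² = (51 + 17)² = 68² = 4624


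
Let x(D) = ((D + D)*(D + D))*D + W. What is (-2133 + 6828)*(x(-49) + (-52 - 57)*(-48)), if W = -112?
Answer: -2185409820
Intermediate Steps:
x(D) = -112 + 4*D**3 (x(D) = ((D + D)*(D + D))*D - 112 = ((2*D)*(2*D))*D - 112 = (4*D**2)*D - 112 = 4*D**3 - 112 = -112 + 4*D**3)
(-2133 + 6828)*(x(-49) + (-52 - 57)*(-48)) = (-2133 + 6828)*((-112 + 4*(-49)**3) + (-52 - 57)*(-48)) = 4695*((-112 + 4*(-117649)) - 109*(-48)) = 4695*((-112 - 470596) + 5232) = 4695*(-470708 + 5232) = 4695*(-465476) = -2185409820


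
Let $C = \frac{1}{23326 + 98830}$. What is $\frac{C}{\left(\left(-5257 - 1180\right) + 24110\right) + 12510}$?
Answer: $\frac{1}{3687034548} \approx 2.7122 \cdot 10^{-10}$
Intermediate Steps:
$C = \frac{1}{122156} \approx 8.1863 \cdot 10^{-6}$
$\frac{C}{\left(\left(-5257 - 1180\right) + 24110\right) + 12510} = \frac{1}{122156 \left(\left(\left(-5257 - 1180\right) + 24110\right) + 12510\right)} = \frac{1}{122156 \left(\left(-6437 + 24110\right) + 12510\right)} = \frac{1}{122156 \left(17673 + 12510\right)} = \frac{1}{122156 \cdot 30183} = \frac{1}{122156} \cdot \frac{1}{30183} = \frac{1}{3687034548}$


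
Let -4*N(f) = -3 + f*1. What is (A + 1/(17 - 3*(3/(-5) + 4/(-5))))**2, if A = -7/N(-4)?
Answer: 175561/11236 ≈ 15.625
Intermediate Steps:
N(f) = 3/4 - f/4 (N(f) = -(-3 + f*1)/4 = -(-3 + f)/4 = 3/4 - f/4)
A = -4 (A = -7/(3/4 - 1/4*(-4)) = -7/(3/4 + 1) = -7/7/4 = -7*4/7 = -4)
(A + 1/(17 - 3*(3/(-5) + 4/(-5))))**2 = (-4 + 1/(17 - 3*(3/(-5) + 4/(-5))))**2 = (-4 + 1/(17 - 3*(3*(-1/5) + 4*(-1/5))))**2 = (-4 + 1/(17 - 3*(-3/5 - 4/5)))**2 = (-4 + 1/(17 - 3*(-7/5)))**2 = (-4 + 1/(17 + 21/5))**2 = (-4 + 1/(106/5))**2 = (-4 + 5/106)**2 = (-419/106)**2 = 175561/11236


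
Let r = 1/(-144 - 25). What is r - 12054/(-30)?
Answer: 339516/845 ≈ 401.79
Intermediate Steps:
r = -1/169 (r = 1/(-169) = -1/169 ≈ -0.0059172)
r - 12054/(-30) = -1/169 - 12054/(-30) = -1/169 - 12054*(-1)/30 = -1/169 - 82*(-49/10) = -1/169 + 2009/5 = 339516/845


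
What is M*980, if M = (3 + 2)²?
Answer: 24500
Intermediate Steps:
M = 25 (M = 5² = 25)
M*980 = 25*980 = 24500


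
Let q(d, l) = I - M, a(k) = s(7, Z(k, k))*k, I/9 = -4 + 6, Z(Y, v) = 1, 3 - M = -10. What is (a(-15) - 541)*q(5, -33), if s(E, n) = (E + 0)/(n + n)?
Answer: -5935/2 ≈ -2967.5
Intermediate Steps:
M = 13 (M = 3 - 1*(-10) = 3 + 10 = 13)
I = 18 (I = 9*(-4 + 6) = 9*2 = 18)
s(E, n) = E/(2*n) (s(E, n) = E/((2*n)) = E*(1/(2*n)) = E/(2*n))
a(k) = 7*k/2 (a(k) = ((½)*7/1)*k = ((½)*7*1)*k = 7*k/2)
q(d, l) = 5 (q(d, l) = 18 - 1*13 = 18 - 13 = 5)
(a(-15) - 541)*q(5, -33) = ((7/2)*(-15) - 541)*5 = (-105/2 - 541)*5 = -1187/2*5 = -5935/2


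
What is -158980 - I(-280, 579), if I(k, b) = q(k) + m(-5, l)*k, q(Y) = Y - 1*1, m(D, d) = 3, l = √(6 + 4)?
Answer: -157859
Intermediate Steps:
l = √10 ≈ 3.1623
q(Y) = -1 + Y (q(Y) = Y - 1 = -1 + Y)
I(k, b) = -1 + 4*k (I(k, b) = (-1 + k) + 3*k = -1 + 4*k)
-158980 - I(-280, 579) = -158980 - (-1 + 4*(-280)) = -158980 - (-1 - 1120) = -158980 - 1*(-1121) = -158980 + 1121 = -157859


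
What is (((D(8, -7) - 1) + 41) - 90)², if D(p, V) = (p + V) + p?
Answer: 1681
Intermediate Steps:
D(p, V) = V + 2*p (D(p, V) = (V + p) + p = V + 2*p)
(((D(8, -7) - 1) + 41) - 90)² = ((((-7 + 2*8) - 1) + 41) - 90)² = ((((-7 + 16) - 1) + 41) - 90)² = (((9 - 1) + 41) - 90)² = ((8 + 41) - 90)² = (49 - 90)² = (-41)² = 1681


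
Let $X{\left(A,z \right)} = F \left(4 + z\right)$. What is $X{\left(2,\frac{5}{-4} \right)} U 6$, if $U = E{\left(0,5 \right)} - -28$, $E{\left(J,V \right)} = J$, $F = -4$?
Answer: $-1848$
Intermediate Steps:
$X{\left(A,z \right)} = -16 - 4 z$ ($X{\left(A,z \right)} = - 4 \left(4 + z\right) = -16 - 4 z$)
$U = 28$ ($U = 0 - -28 = 0 + 28 = 28$)
$X{\left(2,\frac{5}{-4} \right)} U 6 = \left(-16 - 4 \frac{5}{-4}\right) 28 \cdot 6 = \left(-16 - 4 \cdot 5 \left(- \frac{1}{4}\right)\right) 168 = \left(-16 - -5\right) 168 = \left(-16 + 5\right) 168 = \left(-11\right) 168 = -1848$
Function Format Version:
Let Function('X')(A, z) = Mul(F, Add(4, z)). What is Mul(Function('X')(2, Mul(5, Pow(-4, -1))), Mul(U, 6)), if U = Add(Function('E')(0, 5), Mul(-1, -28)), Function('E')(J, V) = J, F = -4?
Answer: -1848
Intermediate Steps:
Function('X')(A, z) = Add(-16, Mul(-4, z)) (Function('X')(A, z) = Mul(-4, Add(4, z)) = Add(-16, Mul(-4, z)))
U = 28 (U = Add(0, Mul(-1, -28)) = Add(0, 28) = 28)
Mul(Function('X')(2, Mul(5, Pow(-4, -1))), Mul(U, 6)) = Mul(Add(-16, Mul(-4, Mul(5, Pow(-4, -1)))), Mul(28, 6)) = Mul(Add(-16, Mul(-4, Mul(5, Rational(-1, 4)))), 168) = Mul(Add(-16, Mul(-4, Rational(-5, 4))), 168) = Mul(Add(-16, 5), 168) = Mul(-11, 168) = -1848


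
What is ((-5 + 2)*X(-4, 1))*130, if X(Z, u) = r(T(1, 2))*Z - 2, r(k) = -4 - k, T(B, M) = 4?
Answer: -11700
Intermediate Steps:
X(Z, u) = -2 - 8*Z (X(Z, u) = (-4 - 1*4)*Z - 2 = (-4 - 4)*Z - 2 = -8*Z - 2 = -2 - 8*Z)
((-5 + 2)*X(-4, 1))*130 = ((-5 + 2)*(-2 - 8*(-4)))*130 = -3*(-2 + 32)*130 = -3*30*130 = -90*130 = -11700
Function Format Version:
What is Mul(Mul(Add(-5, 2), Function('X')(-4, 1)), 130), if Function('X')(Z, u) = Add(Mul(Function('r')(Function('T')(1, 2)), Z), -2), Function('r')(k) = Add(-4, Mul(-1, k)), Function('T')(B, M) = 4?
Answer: -11700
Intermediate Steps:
Function('X')(Z, u) = Add(-2, Mul(-8, Z)) (Function('X')(Z, u) = Add(Mul(Add(-4, Mul(-1, 4)), Z), -2) = Add(Mul(Add(-4, -4), Z), -2) = Add(Mul(-8, Z), -2) = Add(-2, Mul(-8, Z)))
Mul(Mul(Add(-5, 2), Function('X')(-4, 1)), 130) = Mul(Mul(Add(-5, 2), Add(-2, Mul(-8, -4))), 130) = Mul(Mul(-3, Add(-2, 32)), 130) = Mul(Mul(-3, 30), 130) = Mul(-90, 130) = -11700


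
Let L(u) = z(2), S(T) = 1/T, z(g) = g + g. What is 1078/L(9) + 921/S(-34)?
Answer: -62089/2 ≈ -31045.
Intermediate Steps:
z(g) = 2*g
L(u) = 4 (L(u) = 2*2 = 4)
1078/L(9) + 921/S(-34) = 1078/4 + 921/(1/(-34)) = 1078*(1/4) + 921/(-1/34) = 539/2 + 921*(-34) = 539/2 - 31314 = -62089/2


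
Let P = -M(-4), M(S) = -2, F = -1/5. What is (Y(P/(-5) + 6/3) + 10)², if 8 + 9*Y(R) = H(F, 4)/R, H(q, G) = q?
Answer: 429025/5184 ≈ 82.759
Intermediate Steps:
F = -⅕ (F = -1*⅕ = -⅕ ≈ -0.20000)
P = 2 (P = -1*(-2) = 2)
Y(R) = -8/9 - 1/(45*R) (Y(R) = -8/9 + (-1/(5*R))/9 = -8/9 - 1/(45*R))
(Y(P/(-5) + 6/3) + 10)² = ((-1 - 40*(2/(-5) + 6/3))/(45*(2/(-5) + 6/3)) + 10)² = ((-1 - 40*(2*(-⅕) + 6*(⅓)))/(45*(2*(-⅕) + 6*(⅓))) + 10)² = ((-1 - 40*(-⅖ + 2))/(45*(-⅖ + 2)) + 10)² = ((-1 - 40*8/5)/(45*(8/5)) + 10)² = ((1/45)*(5/8)*(-1 - 64) + 10)² = ((1/45)*(5/8)*(-65) + 10)² = (-65/72 + 10)² = (655/72)² = 429025/5184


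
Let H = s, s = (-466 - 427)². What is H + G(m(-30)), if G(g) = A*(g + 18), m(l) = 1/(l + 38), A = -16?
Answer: 797159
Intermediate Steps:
m(l) = 1/(38 + l)
G(g) = -288 - 16*g (G(g) = -16*(g + 18) = -16*(18 + g) = -288 - 16*g)
s = 797449 (s = (-893)² = 797449)
H = 797449
H + G(m(-30)) = 797449 + (-288 - 16/(38 - 30)) = 797449 + (-288 - 16/8) = 797449 + (-288 - 16*⅛) = 797449 + (-288 - 2) = 797449 - 290 = 797159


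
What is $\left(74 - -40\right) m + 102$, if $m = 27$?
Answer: $3180$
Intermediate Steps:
$\left(74 - -40\right) m + 102 = \left(74 - -40\right) 27 + 102 = \left(74 + 40\right) 27 + 102 = 114 \cdot 27 + 102 = 3078 + 102 = 3180$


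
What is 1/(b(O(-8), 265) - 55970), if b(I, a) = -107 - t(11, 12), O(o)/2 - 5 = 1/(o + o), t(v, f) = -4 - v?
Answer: -1/56062 ≈ -1.7837e-5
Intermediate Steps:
O(o) = 10 + 1/o (O(o) = 10 + 2/(o + o) = 10 + 2/((2*o)) = 10 + 2*(1/(2*o)) = 10 + 1/o)
b(I, a) = -92 (b(I, a) = -107 - (-4 - 1*11) = -107 - (-4 - 11) = -107 - 1*(-15) = -107 + 15 = -92)
1/(b(O(-8), 265) - 55970) = 1/(-92 - 55970) = 1/(-56062) = -1/56062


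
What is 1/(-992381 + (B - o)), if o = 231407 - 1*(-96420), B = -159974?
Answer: -1/1480182 ≈ -6.7559e-7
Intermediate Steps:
o = 327827 (o = 231407 + 96420 = 327827)
1/(-992381 + (B - o)) = 1/(-992381 + (-159974 - 1*327827)) = 1/(-992381 + (-159974 - 327827)) = 1/(-992381 - 487801) = 1/(-1480182) = -1/1480182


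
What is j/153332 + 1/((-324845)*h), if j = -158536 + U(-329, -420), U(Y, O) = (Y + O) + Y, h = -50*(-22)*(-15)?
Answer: -213880465510417/205462675852500 ≈ -1.0410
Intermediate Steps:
h = -16500 (h = 1100*(-15) = -16500)
U(Y, O) = O + 2*Y (U(Y, O) = (O + Y) + Y = O + 2*Y)
j = -159614 (j = -158536 + (-420 + 2*(-329)) = -158536 + (-420 - 658) = -158536 - 1078 = -159614)
j/153332 + 1/((-324845)*h) = -159614/153332 + 1/(-324845*(-16500)) = -159614*1/153332 - 1/324845*(-1/16500) = -79807/76666 + 1/5359942500 = -213880465510417/205462675852500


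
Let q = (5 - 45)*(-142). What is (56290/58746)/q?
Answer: 5629/33367728 ≈ 0.00016870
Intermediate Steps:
q = 5680 (q = -40*(-142) = 5680)
(56290/58746)/q = (56290/58746)/5680 = (56290*(1/58746))*(1/5680) = (28145/29373)*(1/5680) = 5629/33367728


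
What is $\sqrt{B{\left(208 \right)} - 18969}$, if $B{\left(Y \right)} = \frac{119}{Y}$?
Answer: $\frac{i \sqrt{51290629}}{52} \approx 137.73 i$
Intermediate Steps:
$\sqrt{B{\left(208 \right)} - 18969} = \sqrt{\frac{119}{208} - 18969} = \sqrt{- \frac{3945433}{208}} = \frac{i \sqrt{51290629}}{52}$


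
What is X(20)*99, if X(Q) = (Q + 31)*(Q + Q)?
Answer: 201960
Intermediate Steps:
X(Q) = 2*Q*(31 + Q) (X(Q) = (31 + Q)*(2*Q) = 2*Q*(31 + Q))
X(20)*99 = (2*20*(31 + 20))*99 = (2*20*51)*99 = 2040*99 = 201960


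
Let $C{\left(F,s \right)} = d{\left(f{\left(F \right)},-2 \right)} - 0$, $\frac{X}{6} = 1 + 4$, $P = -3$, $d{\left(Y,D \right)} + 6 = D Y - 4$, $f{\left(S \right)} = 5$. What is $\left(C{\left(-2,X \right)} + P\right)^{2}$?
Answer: $529$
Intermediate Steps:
$d{\left(Y,D \right)} = -10 + D Y$ ($d{\left(Y,D \right)} = -6 + \left(D Y - 4\right) = -6 + \left(-4 + D Y\right) = -10 + D Y$)
$X = 30$ ($X = 6 \left(1 + 4\right) = 6 \cdot 5 = 30$)
$C{\left(F,s \right)} = -20$ ($C{\left(F,s \right)} = \left(-10 - 10\right) - 0 = \left(-10 - 10\right) + 0 = -20 + 0 = -20$)
$\left(C{\left(-2,X \right)} + P\right)^{2} = \left(-20 - 3\right)^{2} = \left(-23\right)^{2} = 529$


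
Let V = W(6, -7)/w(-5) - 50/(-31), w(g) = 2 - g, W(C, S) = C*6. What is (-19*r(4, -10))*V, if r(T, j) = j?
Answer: 278540/217 ≈ 1283.6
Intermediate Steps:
W(C, S) = 6*C
V = 1466/217 (V = (6*6)/(2 - 1*(-5)) - 50/(-31) = 36/(2 + 5) - 50*(-1/31) = 36/7 + 50/31 = 1466/217 ≈ 6.7558)
(-19*r(4, -10))*V = -19*(-10)*(1466/217) = 190*(1466/217) = 278540/217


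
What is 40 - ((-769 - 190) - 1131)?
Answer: 2130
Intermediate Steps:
40 - ((-769 - 190) - 1131) = 40 - (-959 - 1131) = 40 - 1*(-2090) = 40 + 2090 = 2130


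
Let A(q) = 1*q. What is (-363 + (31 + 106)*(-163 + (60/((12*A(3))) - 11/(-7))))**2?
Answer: 218330038564/441 ≈ 4.9508e+8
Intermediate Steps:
A(q) = q
(-363 + (31 + 106)*(-163 + (60/((12*A(3))) - 11/(-7))))**2 = (-363 + (31 + 106)*(-163 + (60/((12*3)) - 11/(-7))))**2 = (-363 + 137*(-163 + (60/36 - 11*(-1/7))))**2 = (-363 + 137*(-163 + (60*(1/36) + 11/7)))**2 = (-363 + 137*(-163 + (5/3 + 11/7)))**2 = (-363 + 137*(-163 + 68/21))**2 = (-363 + 137*(-3355/21))**2 = (-363 - 459635/21)**2 = (-467258/21)**2 = 218330038564/441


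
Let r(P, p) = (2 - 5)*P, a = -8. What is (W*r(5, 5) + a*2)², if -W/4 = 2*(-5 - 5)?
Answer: 1478656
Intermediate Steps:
W = 80 (W = -8*(-5 - 5) = -8*(-10) = -4*(-20) = 80)
r(P, p) = -3*P
(W*r(5, 5) + a*2)² = (80*(-3*5) - 8*2)² = (80*(-15) - 16)² = (-1200 - 16)² = (-1216)² = 1478656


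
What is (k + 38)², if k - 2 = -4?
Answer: 1296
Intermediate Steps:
k = -2 (k = 2 - 4 = -2)
(k + 38)² = (-2 + 38)² = 36² = 1296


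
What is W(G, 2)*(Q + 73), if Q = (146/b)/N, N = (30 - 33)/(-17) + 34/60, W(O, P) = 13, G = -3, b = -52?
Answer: 341056/379 ≈ 899.88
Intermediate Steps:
N = 379/510 (N = -3*(-1/17) + 34*(1/60) = 3/17 + 17/30 = 379/510 ≈ 0.74314)
Q = -18615/4927 (Q = (146/(-52))/(379/510) = (146*(-1/52))*(510/379) = -73/26*510/379 = -18615/4927 ≈ -3.7782)
W(G, 2)*(Q + 73) = 13*(-18615/4927 + 73) = 13*(341056/4927) = 341056/379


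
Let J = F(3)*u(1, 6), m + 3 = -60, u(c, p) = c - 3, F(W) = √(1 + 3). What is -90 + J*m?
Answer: 162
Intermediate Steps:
F(W) = 2 (F(W) = √4 = 2)
u(c, p) = -3 + c
m = -63 (m = -3 - 60 = -63)
J = -4 (J = 2*(-3 + 1) = 2*(-2) = -4)
-90 + J*m = -90 - 4*(-63) = -90 + 252 = 162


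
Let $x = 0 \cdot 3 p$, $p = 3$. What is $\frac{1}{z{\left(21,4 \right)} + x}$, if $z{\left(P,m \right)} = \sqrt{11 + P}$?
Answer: $\frac{\sqrt{2}}{8} \approx 0.17678$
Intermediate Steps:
$x = 0$ ($x = 0 \cdot 3 \cdot 3 = 0 \cdot 3 = 0$)
$\frac{1}{z{\left(21,4 \right)} + x} = \frac{1}{\sqrt{11 + 21} + 0} = \frac{1}{\sqrt{32} + 0} = \frac{1}{4 \sqrt{2} + 0} = \frac{1}{4 \sqrt{2}} = \frac{\sqrt{2}}{8}$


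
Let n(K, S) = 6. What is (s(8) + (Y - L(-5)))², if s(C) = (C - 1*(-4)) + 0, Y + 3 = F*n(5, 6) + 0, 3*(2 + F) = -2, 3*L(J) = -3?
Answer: 36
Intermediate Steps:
L(J) = -1 (L(J) = (⅓)*(-3) = -1)
F = -8/3 (F = -2 + (⅓)*(-2) = -2 - ⅔ = -8/3 ≈ -2.6667)
Y = -19 (Y = -3 + (-8/3*6 + 0) = -3 + (-16 + 0) = -3 - 16 = -19)
s(C) = 4 + C (s(C) = (C + 4) + 0 = (4 + C) + 0 = 4 + C)
(s(8) + (Y - L(-5)))² = ((4 + 8) + (-19 - 1*(-1)))² = (12 + (-19 + 1))² = (12 - 18)² = (-6)² = 36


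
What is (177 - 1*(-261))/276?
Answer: 73/46 ≈ 1.5870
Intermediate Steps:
(177 - 1*(-261))/276 = (177 + 261)*(1/276) = 438*(1/276) = 73/46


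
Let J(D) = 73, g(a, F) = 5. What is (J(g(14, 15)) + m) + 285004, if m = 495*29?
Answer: 299432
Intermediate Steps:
m = 14355
(J(g(14, 15)) + m) + 285004 = (73 + 14355) + 285004 = 14428 + 285004 = 299432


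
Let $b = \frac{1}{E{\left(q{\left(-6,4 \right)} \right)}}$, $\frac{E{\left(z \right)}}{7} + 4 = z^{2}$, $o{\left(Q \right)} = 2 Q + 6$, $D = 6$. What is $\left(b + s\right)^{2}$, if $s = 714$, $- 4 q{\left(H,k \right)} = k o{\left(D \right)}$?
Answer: $\frac{2557955608321}{5017600} \approx 5.098 \cdot 10^{5}$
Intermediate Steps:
$o{\left(Q \right)} = 6 + 2 Q$
$q{\left(H,k \right)} = - \frac{9 k}{2}$ ($q{\left(H,k \right)} = - \frac{k \left(6 + 2 \cdot 6\right)}{4} = - \frac{k \left(6 + 12\right)}{4} = - \frac{k 18}{4} = - \frac{18 k}{4} = - \frac{9 k}{2}$)
$E{\left(z \right)} = -28 + 7 z^{2}$
$b = \frac{1}{2240}$ ($b = \frac{1}{-28 + 7 \left(\left(- \frac{9}{2}\right) 4\right)^{2}} = \frac{1}{-28 + 7 \left(-18\right)^{2}} = \frac{1}{-28 + 7 \cdot 324} = \frac{1}{-28 + 2268} = \frac{1}{2240} \approx 0.00044643$)
$\left(b + s\right)^{2} = \left(\frac{1}{2240} + 714\right)^{2} = \left(\frac{1599361}{2240}\right)^{2} = \frac{2557955608321}{5017600}$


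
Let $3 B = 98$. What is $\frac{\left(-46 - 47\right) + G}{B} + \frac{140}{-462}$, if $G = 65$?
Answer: $- \frac{268}{231} \approx -1.1602$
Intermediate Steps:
$B = \frac{98}{3}$ ($B = \frac{1}{3} \cdot 98 = \frac{98}{3} \approx 32.667$)
$\frac{\left(-46 - 47\right) + G}{B} + \frac{140}{-462} = \frac{\left(-46 - 47\right) + 65}{\frac{98}{3}} + \frac{140}{-462} = \left(-93 + 65\right) \frac{3}{98} + 140 \left(- \frac{1}{462}\right) = \left(-28\right) \frac{3}{98} - \frac{10}{33} = - \frac{6}{7} - \frac{10}{33} = - \frac{268}{231}$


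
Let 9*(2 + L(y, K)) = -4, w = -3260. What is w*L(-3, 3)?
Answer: 71720/9 ≈ 7968.9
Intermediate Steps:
L(y, K) = -22/9 (L(y, K) = -2 + (⅑)*(-4) = -2 - 4/9 = -22/9)
w*L(-3, 3) = -3260*(-22/9) = 71720/9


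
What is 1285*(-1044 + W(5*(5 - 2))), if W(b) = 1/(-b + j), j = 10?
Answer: -1341797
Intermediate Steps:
W(b) = 1/(10 - b) (W(b) = 1/(-b + 10) = 1/(10 - b))
1285*(-1044 + W(5*(5 - 2))) = 1285*(-1044 - 1/(-10 + 5*(5 - 2))) = 1285*(-1044 - 1/(-10 + 5*3)) = 1285*(-1044 - 1/(-10 + 15)) = 1285*(-1044 - 1/5) = 1285*(-1044 - 1*⅕) = 1285*(-1044 - ⅕) = 1285*(-5221/5) = -1341797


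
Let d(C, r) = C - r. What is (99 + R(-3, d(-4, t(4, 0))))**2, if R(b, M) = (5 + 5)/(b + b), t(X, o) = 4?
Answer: 85264/9 ≈ 9473.8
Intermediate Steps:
R(b, M) = 5/b (R(b, M) = 10/((2*b)) = 10*(1/(2*b)) = 5/b)
(99 + R(-3, d(-4, t(4, 0))))**2 = (99 + 5/(-3))**2 = (99 + 5*(-1/3))**2 = (99 - 5/3)**2 = (292/3)**2 = 85264/9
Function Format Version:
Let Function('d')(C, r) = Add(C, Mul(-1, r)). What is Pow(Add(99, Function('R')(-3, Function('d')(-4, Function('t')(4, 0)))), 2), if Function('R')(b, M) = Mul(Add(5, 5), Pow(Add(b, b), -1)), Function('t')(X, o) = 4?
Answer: Rational(85264, 9) ≈ 9473.8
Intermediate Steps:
Function('R')(b, M) = Mul(5, Pow(b, -1)) (Function('R')(b, M) = Mul(10, Pow(Mul(2, b), -1)) = Mul(10, Mul(Rational(1, 2), Pow(b, -1))) = Mul(5, Pow(b, -1)))
Pow(Add(99, Function('R')(-3, Function('d')(-4, Function('t')(4, 0)))), 2) = Pow(Add(99, Mul(5, Pow(-3, -1))), 2) = Pow(Add(99, Mul(5, Rational(-1, 3))), 2) = Pow(Add(99, Rational(-5, 3)), 2) = Pow(Rational(292, 3), 2) = Rational(85264, 9)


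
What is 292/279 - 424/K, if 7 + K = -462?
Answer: 255244/130851 ≈ 1.9506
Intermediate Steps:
K = -469 (K = -7 - 462 = -469)
292/279 - 424/K = 292/279 - 424/(-469) = 292*(1/279) - 424*(-1/469) = 292/279 + 424/469 = 255244/130851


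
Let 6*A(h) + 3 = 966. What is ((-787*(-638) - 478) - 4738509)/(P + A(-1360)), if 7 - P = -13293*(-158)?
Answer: 8473762/4200253 ≈ 2.0174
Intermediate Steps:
P = -2100287 (P = 7 - (-13293)*(-158) = 7 - 1*2100294 = 7 - 2100294 = -2100287)
A(h) = 321/2 (A(h) = -½ + (⅙)*966 = -½ + 161 = 321/2)
((-787*(-638) - 478) - 4738509)/(P + A(-1360)) = ((-787*(-638) - 478) - 4738509)/(-2100287 + 321/2) = ((502106 - 478) - 4738509)/(-4200253/2) = (501628 - 4738509)*(-2/4200253) = -4236881*(-2/4200253) = 8473762/4200253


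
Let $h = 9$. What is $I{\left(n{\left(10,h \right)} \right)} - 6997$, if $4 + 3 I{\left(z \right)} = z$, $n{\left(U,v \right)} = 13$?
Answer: $-6994$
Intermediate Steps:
$I{\left(z \right)} = - \frac{4}{3} + \frac{z}{3}$
$I{\left(n{\left(10,h \right)} \right)} - 6997 = \left(- \frac{4}{3} + \frac{1}{3} \cdot 13\right) - 6997 = \left(- \frac{4}{3} + \frac{13}{3}\right) - 6997 = 3 - 6997 = -6994$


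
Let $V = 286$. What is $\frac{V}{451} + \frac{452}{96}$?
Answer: $\frac{5257}{984} \approx 5.3425$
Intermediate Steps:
$\frac{V}{451} + \frac{452}{96} = \frac{286}{451} + \frac{452}{96} = 286 \cdot \frac{1}{451} + 452 \cdot \frac{1}{96} = \frac{26}{41} + \frac{113}{24} = \frac{5257}{984}$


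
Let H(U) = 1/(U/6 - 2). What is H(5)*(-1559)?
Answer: 9354/7 ≈ 1336.3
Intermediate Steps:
H(U) = 1/(-2 + U/6) (H(U) = 1/(U*(⅙) - 2) = 1/(U/6 - 2) = 1/(-2 + U/6))
H(5)*(-1559) = (6/(-12 + 5))*(-1559) = (6/(-7))*(-1559) = (6*(-⅐))*(-1559) = -6/7*(-1559) = 9354/7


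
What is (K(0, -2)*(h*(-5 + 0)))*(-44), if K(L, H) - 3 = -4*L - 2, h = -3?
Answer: -660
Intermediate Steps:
K(L, H) = 1 - 4*L (K(L, H) = 3 + (-4*L - 2) = 3 + (-2 - 4*L) = 1 - 4*L)
(K(0, -2)*(h*(-5 + 0)))*(-44) = ((1 - 4*0)*(-3*(-5 + 0)))*(-44) = ((1 + 0)*(-3*(-5)))*(-44) = (1*15)*(-44) = 15*(-44) = -660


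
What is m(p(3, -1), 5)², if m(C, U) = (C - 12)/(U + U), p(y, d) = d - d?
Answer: 36/25 ≈ 1.4400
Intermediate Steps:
p(y, d) = 0
m(C, U) = (-12 + C)/(2*U) (m(C, U) = (-12 + C)/((2*U)) = (-12 + C)*(1/(2*U)) = (-12 + C)/(2*U))
m(p(3, -1), 5)² = ((½)*(-12 + 0)/5)² = ((½)*(⅕)*(-12))² = (-6/5)² = 36/25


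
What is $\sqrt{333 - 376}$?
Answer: $i \sqrt{43} \approx 6.5574 i$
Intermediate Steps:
$\sqrt{333 - 376} = \sqrt{-43} = i \sqrt{43}$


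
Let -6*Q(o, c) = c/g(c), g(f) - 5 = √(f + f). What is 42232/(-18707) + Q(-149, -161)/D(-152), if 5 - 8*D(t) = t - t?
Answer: -31916204/19473987 - 644*I*√322/5205 ≈ -1.6389 - 2.2202*I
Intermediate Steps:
g(f) = 5 + √2*√f (g(f) = 5 + √(f + f) = 5 + √(2*f) = 5 + √2*√f)
Q(o, c) = -c/(6*(5 + √2*√c))
D(t) = 5/8 (D(t) = 5/8 - (t - t)/8 = 5/8 - ⅛*0 = 5/8 + 0 = 5/8)
42232/(-18707) + Q(-149, -161)/D(-152) = 42232/(-18707) + (-1*(-161)/(30 + 6*√2*√(-161)))/(5/8) = 42232*(-1/18707) - 1*(-161)/(30 + 6*√2*(I*√161))*(8/5) = -42232/18707 - 1*(-161)/(30 + 6*I*√322)*(8/5) = -42232/18707 + (161/(30 + 6*I*√322))*(8/5) = -42232/18707 + 1288/(5*(30 + 6*I*√322))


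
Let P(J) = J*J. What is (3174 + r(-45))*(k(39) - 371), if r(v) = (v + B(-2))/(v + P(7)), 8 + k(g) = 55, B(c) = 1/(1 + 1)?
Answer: -2049543/2 ≈ -1.0248e+6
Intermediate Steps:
B(c) = 1/2
k(g) = 47 (k(g) = -8 + 55 = 47)
P(J) = J**2
r(v) = (1/2 + v)/(49 + v) (r(v) = (v + 1/2)/(v + 7**2) = (1/2 + v)/(v + 49) = (1/2 + v)/(49 + v))
(3174 + r(-45))*(k(39) - 371) = (3174 + (1/2 - 45)/(49 - 45))*(47 - 371) = (3174 - 89/2/4)*(-324) = (3174 + (1/4)*(-89/2))*(-324) = (3174 - 89/8)*(-324) = (25303/8)*(-324) = -2049543/2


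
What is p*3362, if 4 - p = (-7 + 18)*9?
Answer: -319390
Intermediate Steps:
p = -95 (p = 4 - (-7 + 18)*9 = 4 - 11*9 = 4 - 1*99 = 4 - 99 = -95)
p*3362 = -95*3362 = -319390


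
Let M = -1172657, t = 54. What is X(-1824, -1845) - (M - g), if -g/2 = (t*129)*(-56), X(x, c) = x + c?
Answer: 1949180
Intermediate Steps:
X(x, c) = c + x
g = 780192 (g = -2*54*129*(-56) = -13932*(-56) = -2*(-390096) = 780192)
X(-1824, -1845) - (M - g) = (-1845 - 1824) - (-1172657 - 1*780192) = -3669 - (-1172657 - 780192) = -3669 - 1*(-1952849) = -3669 + 1952849 = 1949180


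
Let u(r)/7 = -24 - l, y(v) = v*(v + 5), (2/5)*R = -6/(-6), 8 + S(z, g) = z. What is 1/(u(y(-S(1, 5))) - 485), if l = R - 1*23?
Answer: -2/1019 ≈ -0.0019627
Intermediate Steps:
S(z, g) = -8 + z
R = 5/2 (R = 5*(-6/(-6))/2 = 5*(-6*(-⅙))/2 = (5/2)*1 = 5/2 ≈ 2.5000)
l = -41/2 (l = 5/2 - 1*23 = 5/2 - 23 = -41/2 ≈ -20.500)
y(v) = v*(5 + v)
u(r) = -49/2 (u(r) = 7*(-24 - 1*(-41/2)) = 7*(-24 + 41/2) = 7*(-7/2) = -49/2)
1/(u(y(-S(1, 5))) - 485) = 1/(-49/2 - 485) = 1/(-1019/2) = -2/1019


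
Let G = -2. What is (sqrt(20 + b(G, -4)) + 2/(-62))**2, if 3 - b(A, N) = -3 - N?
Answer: 21143/961 - 2*sqrt(22)/31 ≈ 21.698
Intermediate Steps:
b(A, N) = 6 + N (b(A, N) = 3 - (-3 - N) = 3 + (3 + N) = 6 + N)
(sqrt(20 + b(G, -4)) + 2/(-62))**2 = (sqrt(20 + (6 - 4)) + 2/(-62))**2 = (sqrt(20 + 2) + 2*(-1/62))**2 = (sqrt(22) - 1/31)**2 = (-1/31 + sqrt(22))**2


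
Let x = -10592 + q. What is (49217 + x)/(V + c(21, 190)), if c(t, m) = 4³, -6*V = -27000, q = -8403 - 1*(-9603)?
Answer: 39825/4564 ≈ 8.7259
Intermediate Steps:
q = 1200 (q = -8403 + 9603 = 1200)
V = 4500 (V = -⅙*(-27000) = 4500)
c(t, m) = 64
x = -9392 (x = -10592 + 1200 = -9392)
(49217 + x)/(V + c(21, 190)) = (49217 - 9392)/(4500 + 64) = 39825/4564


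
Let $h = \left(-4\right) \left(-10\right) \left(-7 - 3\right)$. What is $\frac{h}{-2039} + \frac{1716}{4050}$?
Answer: $\frac{853154}{1376325} \approx 0.61988$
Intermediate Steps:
$h = -400$ ($h = 40 \left(-7 - 3\right) = 40 \left(-10\right) = -400$)
$\frac{h}{-2039} + \frac{1716}{4050} = - \frac{400}{-2039} + \frac{1716}{4050} = \left(-400\right) \left(- \frac{1}{2039}\right) + 1716 \cdot \frac{1}{4050} = \frac{400}{2039} + \frac{286}{675} = \frac{853154}{1376325}$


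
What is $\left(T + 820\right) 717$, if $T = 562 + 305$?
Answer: $1209579$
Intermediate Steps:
$T = 867$
$\left(T + 820\right) 717 = \left(867 + 820\right) 717 = 1687 \cdot 717 = 1209579$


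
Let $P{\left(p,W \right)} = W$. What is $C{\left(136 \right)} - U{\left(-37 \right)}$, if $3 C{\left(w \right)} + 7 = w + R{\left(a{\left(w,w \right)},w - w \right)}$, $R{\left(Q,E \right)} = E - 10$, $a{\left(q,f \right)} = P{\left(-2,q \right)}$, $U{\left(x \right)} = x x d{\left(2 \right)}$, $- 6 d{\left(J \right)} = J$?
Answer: $496$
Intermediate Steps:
$d{\left(J \right)} = - \frac{J}{6}$
$U{\left(x \right)} = - \frac{x^{2}}{3}$ ($U{\left(x \right)} = x x \left(\left(- \frac{1}{6}\right) 2\right) = x^{2} \left(- \frac{1}{3}\right) = - \frac{x^{2}}{3}$)
$a{\left(q,f \right)} = q$
$R{\left(Q,E \right)} = -10 + E$
$C{\left(w \right)} = - \frac{17}{3} + \frac{w}{3}$ ($C{\left(w \right)} = - \frac{7}{3} + \frac{w + \left(-10 + \left(w - w\right)\right)}{3} = - \frac{7}{3} + \frac{w + \left(-10 + 0\right)}{3} = - \frac{7}{3} + \frac{w - 10}{3} = - \frac{7}{3} + \frac{-10 + w}{3} = - \frac{7}{3} + \left(- \frac{10}{3} + \frac{w}{3}\right) = - \frac{17}{3} + \frac{w}{3}$)
$C{\left(136 \right)} - U{\left(-37 \right)} = \left(- \frac{17}{3} + \frac{1}{3} \cdot 136\right) - - \frac{\left(-37\right)^{2}}{3} = \left(- \frac{17}{3} + \frac{136}{3}\right) - \left(- \frac{1}{3}\right) 1369 = \frac{119}{3} - - \frac{1369}{3} = \frac{119}{3} + \frac{1369}{3} = 496$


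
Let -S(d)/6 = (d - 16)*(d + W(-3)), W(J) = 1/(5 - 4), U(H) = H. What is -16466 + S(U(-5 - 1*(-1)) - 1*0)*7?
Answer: -18986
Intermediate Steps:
W(J) = 1 (W(J) = 1/1 = 1)
S(d) = -6*(1 + d)*(-16 + d) (S(d) = -6*(d - 16)*(d + 1) = -6*(-16 + d)*(1 + d) = -6*(1 + d)*(-16 + d))
-16466 + S(U(-5 - 1*(-1)) - 1*0)*7 = -16466 + (96 - 6*((-5 - 1*(-1)) - 1*0)² + 90*((-5 - 1*(-1)) - 1*0))*7 = -16466 + (96 - 6*((-5 + 1) + 0)² + 90*((-5 + 1) + 0))*7 = -16466 + (96 - 6*(-4 + 0)² + 90*(-4 + 0))*7 = -16466 + (96 - 6*(-4)² + 90*(-4))*7 = -16466 + (96 - 6*16 - 360)*7 = -16466 + (96 - 96 - 360)*7 = -16466 - 360*7 = -16466 - 2520 = -18986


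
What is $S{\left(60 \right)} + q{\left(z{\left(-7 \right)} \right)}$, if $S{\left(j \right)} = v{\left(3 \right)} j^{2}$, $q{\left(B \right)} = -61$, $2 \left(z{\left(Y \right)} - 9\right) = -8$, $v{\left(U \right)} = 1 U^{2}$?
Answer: $32339$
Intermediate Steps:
$v{\left(U \right)} = U^{2}$
$z{\left(Y \right)} = 5$ ($z{\left(Y \right)} = 9 + \frac{1}{2} \left(-8\right) = 9 - 4 = 5$)
$S{\left(j \right)} = 9 j^{2}$ ($S{\left(j \right)} = 3^{2} j^{2} = 9 j^{2}$)
$S{\left(60 \right)} + q{\left(z{\left(-7 \right)} \right)} = 9 \cdot 60^{2} - 61 = 9 \cdot 3600 - 61 = 32400 - 61 = 32339$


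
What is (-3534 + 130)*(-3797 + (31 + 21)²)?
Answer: 3720572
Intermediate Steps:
(-3534 + 130)*(-3797 + (31 + 21)²) = -3404*(-3797 + 52²) = -3404*(-3797 + 2704) = -3404*(-1093) = 3720572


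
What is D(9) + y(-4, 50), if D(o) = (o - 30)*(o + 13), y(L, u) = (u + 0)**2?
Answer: 2038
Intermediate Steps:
y(L, u) = u**2
D(o) = (-30 + o)*(13 + o)
D(9) + y(-4, 50) = (-390 + 9**2 - 17*9) + 50**2 = (-390 + 81 - 153) + 2500 = -462 + 2500 = 2038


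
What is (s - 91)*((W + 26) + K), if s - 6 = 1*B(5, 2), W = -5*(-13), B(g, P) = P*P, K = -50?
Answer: -3321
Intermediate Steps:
B(g, P) = P²
W = 65
s = 10 (s = 6 + 1*2² = 6 + 1*4 = 6 + 4 = 10)
(s - 91)*((W + 26) + K) = (10 - 91)*((65 + 26) - 50) = -81*(91 - 50) = -81*41 = -3321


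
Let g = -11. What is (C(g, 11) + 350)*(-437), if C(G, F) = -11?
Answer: -148143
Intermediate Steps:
(C(g, 11) + 350)*(-437) = (-11 + 350)*(-437) = 339*(-437) = -148143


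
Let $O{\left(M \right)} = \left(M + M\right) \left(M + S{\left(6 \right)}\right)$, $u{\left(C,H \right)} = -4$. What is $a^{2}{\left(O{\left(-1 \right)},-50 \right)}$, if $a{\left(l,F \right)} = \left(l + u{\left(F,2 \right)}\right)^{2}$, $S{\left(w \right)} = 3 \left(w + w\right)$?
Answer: $29986576$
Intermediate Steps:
$S{\left(w \right)} = 6 w$ ($S{\left(w \right)} = 3 \cdot 2 w = 6 w$)
$O{\left(M \right)} = 2 M \left(36 + M\right)$ ($O{\left(M \right)} = \left(M + M\right) \left(M + 6 \cdot 6\right) = 2 M \left(M + 36\right) = 2 M \left(36 + M\right)$)
$a{\left(l,F \right)} = \left(-4 + l\right)^{2}$ ($a{\left(l,F \right)} = \left(l - 4\right)^{2} = \left(-4 + l\right)^{2}$)
$a^{2}{\left(O{\left(-1 \right)},-50 \right)} = \left(\left(-4 + 2 \left(-1\right) \left(36 - 1\right)\right)^{2}\right)^{2} = \left(\left(-4 + 2 \left(-1\right) 35\right)^{2}\right)^{2} = \left(\left(-4 - 70\right)^{2}\right)^{2} = \left(\left(-74\right)^{2}\right)^{2} = 5476^{2} = 29986576$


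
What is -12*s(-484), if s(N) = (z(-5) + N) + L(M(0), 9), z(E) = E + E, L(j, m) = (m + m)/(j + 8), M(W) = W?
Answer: 5901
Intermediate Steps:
L(j, m) = 2*m/(8 + j) (L(j, m) = (2*m)/(8 + j) = 2*m/(8 + j))
z(E) = 2*E
s(N) = -31/4 + N (s(N) = (2*(-5) + N) + 2*9/(8 + 0) = (-10 + N) + 2*9/8 = (-10 + N) + 2*9*(1/8) = (-10 + N) + 9/4 = -31/4 + N)
-12*s(-484) = -12*(-31/4 - 484) = -12*(-1967/4) = 5901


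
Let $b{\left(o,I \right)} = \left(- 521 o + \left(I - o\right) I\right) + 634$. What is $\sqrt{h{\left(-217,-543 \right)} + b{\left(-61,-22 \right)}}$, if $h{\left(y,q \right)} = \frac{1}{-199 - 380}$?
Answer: $\frac{\sqrt{10579199658}}{579} \approx 177.64$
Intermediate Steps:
$b{\left(o,I \right)} = 634 - 521 o + I \left(I - o\right)$ ($b{\left(o,I \right)} = \left(- 521 o + I \left(I - o\right)\right) + 634 = 634 - 521 o + I \left(I - o\right)$)
$h{\left(y,q \right)} = - \frac{1}{579}$ ($h{\left(y,q \right)} = \frac{1}{-199 - 380} = \frac{1}{-579} = - \frac{1}{579}$)
$\sqrt{h{\left(-217,-543 \right)} + b{\left(-61,-22 \right)}} = \sqrt{- \frac{1}{579} + \left(634 + \left(-22\right)^{2} - -31781 - \left(-22\right) \left(-61\right)\right)} = \sqrt{- \frac{1}{579} + \left(634 + 484 + 31781 - 1342\right)} = \sqrt{- \frac{1}{579} + 31557} = \sqrt{\frac{18271502}{579}} = \frac{\sqrt{10579199658}}{579}$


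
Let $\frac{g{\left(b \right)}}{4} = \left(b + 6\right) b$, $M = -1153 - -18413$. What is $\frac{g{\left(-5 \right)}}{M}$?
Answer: $- \frac{1}{863} \approx -0.0011587$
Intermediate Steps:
$M = 17260$ ($M = -1153 + 18413 = 17260$)
$g{\left(b \right)} = 4 b \left(6 + b\right)$ ($g{\left(b \right)} = 4 \left(b + 6\right) b = 4 \left(6 + b\right) b = 4 b \left(6 + b\right)$)
$\frac{g{\left(-5 \right)}}{M} = \frac{4 \left(-5\right) \left(6 - 5\right)}{17260} = 4 \left(-5\right) 1 \cdot \frac{1}{17260} = \left(-20\right) \frac{1}{17260} = - \frac{1}{863}$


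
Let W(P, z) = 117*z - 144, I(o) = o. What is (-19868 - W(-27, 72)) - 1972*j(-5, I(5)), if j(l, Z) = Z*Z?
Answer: -77448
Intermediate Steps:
j(l, Z) = Z**2
W(P, z) = -144 + 117*z
(-19868 - W(-27, 72)) - 1972*j(-5, I(5)) = (-19868 - (-144 + 117*72)) - 1972*5**2 = (-19868 - (-144 + 8424)) - 1972*25 = (-19868 - 1*8280) - 49300 = (-19868 - 8280) - 49300 = -28148 - 49300 = -77448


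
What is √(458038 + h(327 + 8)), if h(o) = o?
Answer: √458373 ≈ 677.03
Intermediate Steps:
√(458038 + h(327 + 8)) = √(458038 + (327 + 8)) = √(458038 + 335) = √458373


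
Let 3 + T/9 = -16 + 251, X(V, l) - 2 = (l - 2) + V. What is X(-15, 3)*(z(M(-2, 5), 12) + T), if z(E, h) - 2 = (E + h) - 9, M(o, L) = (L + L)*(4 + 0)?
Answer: -25596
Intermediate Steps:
X(V, l) = V + l (X(V, l) = 2 + ((l - 2) + V) = 2 + ((-2 + l) + V) = 2 + (-2 + V + l) = V + l)
M(o, L) = 8*L (M(o, L) = (2*L)*4 = 8*L)
z(E, h) = -7 + E + h (z(E, h) = 2 + ((E + h) - 9) = 2 + (-9 + E + h) = -7 + E + h)
T = 2088 (T = -27 + 9*(-16 + 251) = -27 + 9*235 = -27 + 2115 = 2088)
X(-15, 3)*(z(M(-2, 5), 12) + T) = (-15 + 3)*((-7 + 8*5 + 12) + 2088) = -12*((-7 + 40 + 12) + 2088) = -12*(45 + 2088) = -12*2133 = -25596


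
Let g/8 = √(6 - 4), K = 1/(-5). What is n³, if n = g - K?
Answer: 9601/125 + 25624*√2/25 ≈ 1526.3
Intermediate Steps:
K = -⅕ ≈ -0.20000
g = 8*√2 (g = 8*√(6 - 4) = 8*√2 ≈ 11.314)
n = ⅕ + 8*√2 (n = 8*√2 - 1*(-⅕) = 8*√2 + ⅕ = ⅕ + 8*√2 ≈ 11.514)
n³ = (⅕ + 8*√2)³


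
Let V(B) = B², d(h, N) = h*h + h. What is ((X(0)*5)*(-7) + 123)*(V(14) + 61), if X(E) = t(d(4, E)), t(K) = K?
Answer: -148289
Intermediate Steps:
d(h, N) = h + h² (d(h, N) = h² + h = h + h²)
X(E) = 20 (X(E) = 4*(1 + 4) = 4*5 = 20)
((X(0)*5)*(-7) + 123)*(V(14) + 61) = ((20*5)*(-7) + 123)*(14² + 61) = (100*(-7) + 123)*(196 + 61) = (-700 + 123)*257 = -577*257 = -148289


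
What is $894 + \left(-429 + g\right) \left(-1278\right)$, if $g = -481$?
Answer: $1163874$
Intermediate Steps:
$894 + \left(-429 + g\right) \left(-1278\right) = 894 + \left(-429 - 481\right) \left(-1278\right) = 894 - -1162980 = 894 + 1162980 = 1163874$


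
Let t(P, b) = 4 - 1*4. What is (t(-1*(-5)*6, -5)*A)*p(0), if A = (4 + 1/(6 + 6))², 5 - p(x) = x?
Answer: 0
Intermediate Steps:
t(P, b) = 0 (t(P, b) = 4 - 4 = 0)
p(x) = 5 - x
A = 2401/144 (A = (4 + 1/12)² = (49/12)² = 2401/144 ≈ 16.674)
(t(-1*(-5)*6, -5)*A)*p(0) = (0*(2401/144))*(5 - 1*0) = 0*(5 + 0) = 0*5 = 0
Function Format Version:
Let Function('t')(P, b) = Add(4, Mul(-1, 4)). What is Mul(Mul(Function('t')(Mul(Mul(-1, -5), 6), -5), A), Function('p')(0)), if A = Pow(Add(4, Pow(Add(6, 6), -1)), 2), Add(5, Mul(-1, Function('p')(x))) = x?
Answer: 0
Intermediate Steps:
Function('t')(P, b) = 0 (Function('t')(P, b) = Add(4, -4) = 0)
Function('p')(x) = Add(5, Mul(-1, x))
A = Rational(2401, 144) (A = Pow(Add(4, Pow(12, -1)), 2) = Pow(Add(4, Rational(1, 12)), 2) = Pow(Rational(49, 12), 2) = Rational(2401, 144) ≈ 16.674)
Mul(Mul(Function('t')(Mul(Mul(-1, -5), 6), -5), A), Function('p')(0)) = Mul(Mul(0, Rational(2401, 144)), Add(5, Mul(-1, 0))) = Mul(0, Add(5, 0)) = Mul(0, 5) = 0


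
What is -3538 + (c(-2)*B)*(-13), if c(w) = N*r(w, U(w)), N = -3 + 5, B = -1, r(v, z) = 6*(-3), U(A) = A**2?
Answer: -4006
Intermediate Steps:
r(v, z) = -18
N = 2
c(w) = -36 (c(w) = 2*(-18) = -36)
-3538 + (c(-2)*B)*(-13) = -3538 - 36*(-1)*(-13) = -3538 + 36*(-13) = -3538 - 468 = -4006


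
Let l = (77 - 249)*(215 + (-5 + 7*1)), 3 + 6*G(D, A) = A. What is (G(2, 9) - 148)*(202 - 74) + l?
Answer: -56140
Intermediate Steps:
G(D, A) = -½ + A/6
l = -37324 (l = -172*(215 + (-5 + 7)) = -172*(215 + 2) = -172*217 = -37324)
(G(2, 9) - 148)*(202 - 74) + l = ((-½ + (⅙)*9) - 148)*(202 - 74) - 37324 = ((-½ + 3/2) - 148)*128 - 37324 = (1 - 148)*128 - 37324 = -147*128 - 37324 = -18816 - 37324 = -56140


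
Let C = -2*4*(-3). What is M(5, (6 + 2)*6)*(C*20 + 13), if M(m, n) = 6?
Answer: 2958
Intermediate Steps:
C = 24 (C = -8*(-3) = 24)
M(5, (6 + 2)*6)*(C*20 + 13) = 6*(24*20 + 13) = 6*(480 + 13) = 6*493 = 2958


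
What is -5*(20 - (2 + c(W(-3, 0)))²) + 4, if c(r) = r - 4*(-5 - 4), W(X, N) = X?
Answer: 6029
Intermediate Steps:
c(r) = 36 + r (c(r) = r - 4*(-9) = r + 36 = 36 + r)
-5*(20 - (2 + c(W(-3, 0)))²) + 4 = -5*(20 - (2 + (36 - 3))²) + 4 = -5*(20 - (2 + 33)²) + 4 = -5*(20 - 1*35²) + 4 = -5*(20 - 1*1225) + 4 = -5*(20 - 1225) + 4 = -5*(-1205) + 4 = 6025 + 4 = 6029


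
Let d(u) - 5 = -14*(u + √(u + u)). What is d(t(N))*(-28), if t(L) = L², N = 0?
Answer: -140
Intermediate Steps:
d(u) = 5 - 14*u - 14*√2*√u (d(u) = 5 - 14*(u + √(u + u)) = 5 - 14*(u + √(2*u)) = 5 - 14*(u + √2*√u) = 5 + (-14*u - 14*√2*√u) = 5 - 14*u - 14*√2*√u)
d(t(N))*(-28) = (5 - 14*0² - 14*√2*√(0²))*(-28) = (5 - 14*0 - 14*√2*√0)*(-28) = (5 + 0 - 14*√2*0)*(-28) = (5 + 0 + 0)*(-28) = 5*(-28) = -140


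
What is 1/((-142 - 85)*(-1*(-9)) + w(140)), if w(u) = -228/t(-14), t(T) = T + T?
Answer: -7/14244 ≈ -0.00049143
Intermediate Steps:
t(T) = 2*T
w(u) = 57/7 (w(u) = -228/(2*(-14)) = -228/(-28) = -228*(-1/28) = 57/7)
1/((-142 - 85)*(-1*(-9)) + w(140)) = 1/((-142 - 85)*(-1*(-9)) + 57/7) = 1/(-227*9 + 57/7) = 1/(-2043 + 57/7) = 1/(-14244/7) = -7/14244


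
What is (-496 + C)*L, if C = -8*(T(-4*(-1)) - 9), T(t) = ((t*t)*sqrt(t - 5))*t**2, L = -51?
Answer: 21624 + 104448*I ≈ 21624.0 + 1.0445e+5*I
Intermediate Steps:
T(t) = t**4*sqrt(-5 + t) (T(t) = (t**2*sqrt(-5 + t))*t**2 = t**4*sqrt(-5 + t))
C = 72 - 2048*I (C = -8*((-4*(-1))**4*sqrt(-5 - 4*(-1)) - 9) = -8*(4**4*sqrt(-5 + 4) - 9) = -8*(256*sqrt(-1) - 9) = -8*(256*I - 9) = -8*(-9 + 256*I) = 72 - 2048*I ≈ 72.0 - 2048.0*I)
(-496 + C)*L = (-496 + (72 - 2048*I))*(-51) = (-424 - 2048*I)*(-51) = 21624 + 104448*I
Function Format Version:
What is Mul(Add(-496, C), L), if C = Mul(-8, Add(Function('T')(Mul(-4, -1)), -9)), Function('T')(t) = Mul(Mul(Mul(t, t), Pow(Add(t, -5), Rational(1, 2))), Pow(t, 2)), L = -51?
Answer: Add(21624, Mul(104448, I)) ≈ Add(21624., Mul(1.0445e+5, I))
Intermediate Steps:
Function('T')(t) = Mul(Pow(t, 4), Pow(Add(-5, t), Rational(1, 2))) (Function('T')(t) = Mul(Mul(Pow(t, 2), Pow(Add(-5, t), Rational(1, 2))), Pow(t, 2)) = Mul(Pow(t, 4), Pow(Add(-5, t), Rational(1, 2))))
C = Add(72, Mul(-2048, I)) (C = Mul(-8, Add(Mul(Pow(Mul(-4, -1), 4), Pow(Add(-5, Mul(-4, -1)), Rational(1, 2))), -9)) = Mul(-8, Add(Mul(Pow(4, 4), Pow(Add(-5, 4), Rational(1, 2))), -9)) = Mul(-8, Add(Mul(256, Pow(-1, Rational(1, 2))), -9)) = Mul(-8, Add(Mul(256, I), -9)) = Mul(-8, Add(-9, Mul(256, I))) = Add(72, Mul(-2048, I)) ≈ Add(72.000, Mul(-2048.0, I)))
Mul(Add(-496, C), L) = Mul(Add(-496, Add(72, Mul(-2048, I))), -51) = Mul(Add(-424, Mul(-2048, I)), -51) = Add(21624, Mul(104448, I))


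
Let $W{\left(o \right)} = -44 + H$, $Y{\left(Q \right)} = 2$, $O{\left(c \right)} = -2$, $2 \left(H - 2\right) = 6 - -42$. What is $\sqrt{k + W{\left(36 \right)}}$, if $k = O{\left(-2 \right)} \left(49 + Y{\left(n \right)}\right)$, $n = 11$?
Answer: $2 i \sqrt{30} \approx 10.954 i$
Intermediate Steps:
$H = 26$ ($H = 2 + \frac{6 - -42}{2} = 2 + \frac{6 + 42}{2} = 2 + \frac{1}{2} \cdot 48 = 2 + 24 = 26$)
$W{\left(o \right)} = -18$ ($W{\left(o \right)} = -44 + 26 = -18$)
$k = -102$ ($k = - 2 \left(49 + 2\right) = \left(-2\right) 51 = -102$)
$\sqrt{k + W{\left(36 \right)}} = \sqrt{-102 - 18} = \sqrt{-120} = 2 i \sqrt{30}$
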